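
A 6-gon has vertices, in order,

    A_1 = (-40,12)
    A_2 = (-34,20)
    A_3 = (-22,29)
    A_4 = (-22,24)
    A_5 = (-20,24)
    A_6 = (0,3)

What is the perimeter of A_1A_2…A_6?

|A_1A_2| = √((6)² + (8)²) = √100 = 10
|A_2A_3| = √((12)² + (9)²) = √225 = 15
|A_3A_4| = √((0)² + (-5)²) = √25 = 5
|A_4A_5| = √((2)² + (0)²) = √4 = 2
|A_5A_6| = √((20)² + (-21)²) = √841 = 29
|A_6A_1| = √((-40)² + (9)²) = √1681 = 41
Perimeter = 10 + 15 + 5 + 2 + 29 + 41 = 102.

102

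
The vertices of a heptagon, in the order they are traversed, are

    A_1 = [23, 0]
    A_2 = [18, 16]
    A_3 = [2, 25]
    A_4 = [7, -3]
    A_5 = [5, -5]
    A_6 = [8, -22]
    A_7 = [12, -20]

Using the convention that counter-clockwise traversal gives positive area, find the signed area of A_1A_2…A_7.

Apply the shoelace (surveyor's) formula: 2A = Σ (x_i·y_{i+1} − x_{i+1}·y_i), indices taken mod 7.
Σ = (368) + (418) + (-181) + (-20) + (-70) + (104) + (460) = 1079
Signed area = Σ/2 = 539.5 (positive ⇒ counter-clockwise traversal).

539.5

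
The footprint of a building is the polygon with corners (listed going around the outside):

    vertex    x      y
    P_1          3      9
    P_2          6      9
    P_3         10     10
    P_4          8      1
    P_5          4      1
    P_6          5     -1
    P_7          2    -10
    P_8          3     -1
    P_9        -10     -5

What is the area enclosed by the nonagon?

126

Σ = (-27) + (-30) + (-70) + (4) + (-9) + (-48) + (28) + (-25) + (-75) = -252
Area = |Σ|/2 = 126.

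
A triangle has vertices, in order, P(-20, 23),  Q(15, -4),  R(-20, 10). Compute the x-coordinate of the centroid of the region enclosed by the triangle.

Apply the shoelace formula. First the cross-terms c_i = x_i·y_{i+1} − x_{i+1}·y_i:
  -265, 70, -260  ⇒  2A = -455, A = -227.5.
Then Σ (x_i + x_{i+1})·c_i = 11375, so x̄ = 11375 / (6·(-227.5)) = -25/3.

-25/3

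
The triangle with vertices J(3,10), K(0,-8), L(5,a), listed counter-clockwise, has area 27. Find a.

The doubled signed area Σ (x_i y_{i+1} − x_{i+1} y_i) is linear in a.
With a=0 it equals 66; the coefficient of a is -3 (from the two edges through L).
So -3·a + 66 = 2·27 = 54 ⇒ a = 4.

4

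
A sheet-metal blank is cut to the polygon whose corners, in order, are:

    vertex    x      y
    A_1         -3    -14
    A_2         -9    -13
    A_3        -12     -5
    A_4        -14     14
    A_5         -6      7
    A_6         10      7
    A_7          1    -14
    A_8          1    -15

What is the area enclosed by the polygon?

384.5

Σ = (-87) + (-111) + (-238) + (-14) + (-112) + (-147) + (-1) + (-59) = -769
Area = |Σ|/2 = 384.5.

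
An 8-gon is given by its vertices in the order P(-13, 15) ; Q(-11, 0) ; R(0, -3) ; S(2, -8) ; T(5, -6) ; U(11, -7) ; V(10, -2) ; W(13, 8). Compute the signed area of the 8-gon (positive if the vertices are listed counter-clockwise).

358

Apply the shoelace formula: 2A = Σ (x_i·y_{i+1} − x_{i+1}·y_i), indices taken mod 8.
P→Q: (-13)(0) − (-11)(15) = 165
Q→R: (-11)(-3) − (0)(0) = 33
R→S: (0)(-8) − (2)(-3) = 6
S→T: (2)(-6) − (5)(-8) = 28
T→U: (5)(-7) − (11)(-6) = 31
U→V: (11)(-2) − (10)(-7) = 48
V→W: (10)(8) − (13)(-2) = 106
W→P: (13)(15) − (-13)(8) = 299
Σ = 716
Signed area = Σ/2 = 358 (positive ⇒ counter-clockwise traversal).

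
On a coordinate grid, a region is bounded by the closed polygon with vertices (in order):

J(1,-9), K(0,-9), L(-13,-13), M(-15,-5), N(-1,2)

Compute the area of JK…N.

Σ = (-9) + (-117) + (-130) + (-35) + (7) = -284
Area = |Σ|/2 = 142.

142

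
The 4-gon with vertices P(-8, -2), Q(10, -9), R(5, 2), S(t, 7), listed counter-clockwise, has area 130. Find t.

-3

The doubled signed area Σ (x_i y_{i+1} − x_{i+1} y_i) is linear in t.
With t=0 it equals 248; the coefficient of t is -4 (from the two edges through S).
So -4·t + 248 = 2·130 = 260 ⇒ t = -3.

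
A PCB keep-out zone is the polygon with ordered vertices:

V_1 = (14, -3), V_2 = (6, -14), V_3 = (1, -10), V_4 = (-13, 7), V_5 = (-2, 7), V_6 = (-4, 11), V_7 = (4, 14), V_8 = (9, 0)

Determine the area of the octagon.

335.5

Apply Gauss's area formula: 2A = Σ (x_i·y_{i+1} − x_{i+1}·y_i), indices taken mod 8.
Cross-terms: -178, -46, -123, -77, 6, -100, -126, -27  ⇒  Σ = -671
Area = |Σ|/2 = 335.5.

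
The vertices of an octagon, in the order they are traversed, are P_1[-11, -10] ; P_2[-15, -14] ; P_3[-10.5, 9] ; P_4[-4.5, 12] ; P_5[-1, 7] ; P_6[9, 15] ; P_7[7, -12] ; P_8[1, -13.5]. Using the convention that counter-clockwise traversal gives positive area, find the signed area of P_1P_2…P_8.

Apply Gauss's area formula: 2A = Σ (x_i·y_{i+1} − x_{i+1}·y_i), indices taken mod 8.
Σ = (4) + (-282) + (-85.5) + (-19.5) + (-78) + (-213) + (-82.5) + (-158.5) = -915
Signed area = Σ/2 = -457.5 (negative ⇒ clockwise traversal).

-457.5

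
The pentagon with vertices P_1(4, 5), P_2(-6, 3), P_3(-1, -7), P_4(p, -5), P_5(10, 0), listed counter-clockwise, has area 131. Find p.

10

The doubled signed area Σ (x_i y_{i+1} − x_{i+1} y_i) is linear in p.
With p=0 it equals 192; the coefficient of p is 7 (from the two edges through P_4).
So 7·p + 192 = 2·131 = 262 ⇒ p = 10.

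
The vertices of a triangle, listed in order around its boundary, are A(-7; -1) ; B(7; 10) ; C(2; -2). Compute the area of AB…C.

Σ = (-63) + (-34) + (-16) = -113
Area = |Σ|/2 = 56.5.

56.5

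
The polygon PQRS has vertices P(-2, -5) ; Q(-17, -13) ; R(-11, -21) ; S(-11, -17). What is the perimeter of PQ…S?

|PQ| = √((-15)² + (-8)²) = √289 = 17
|QR| = √((6)² + (-8)²) = √100 = 10
|RS| = √((0)² + (4)²) = √16 = 4
|SP| = √((9)² + (12)²) = √225 = 15
Perimeter = 17 + 10 + 4 + 15 = 46.

46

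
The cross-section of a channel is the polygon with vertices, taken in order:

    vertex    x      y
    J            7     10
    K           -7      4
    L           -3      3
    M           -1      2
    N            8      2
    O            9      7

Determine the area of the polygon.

Apply the shoelace (surveyor's) formula: 2A = Σ (x_i·y_{i+1} − x_{i+1}·y_i), indices taken mod 6.
Σ = (98) + (-9) + (-3) + (-18) + (38) + (41) = 147
Area = |Σ|/2 = 73.5.

73.5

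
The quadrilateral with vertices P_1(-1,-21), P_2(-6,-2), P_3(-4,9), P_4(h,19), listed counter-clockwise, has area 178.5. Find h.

-20

The doubled signed area Σ (x_i y_{i+1} − x_{i+1} y_i) is linear in h.
With h=0 it equals -243; the coefficient of h is -30 (from the two edges through P_4).
So -30·h + -243 = 2·178.5 = 357 ⇒ h = -20.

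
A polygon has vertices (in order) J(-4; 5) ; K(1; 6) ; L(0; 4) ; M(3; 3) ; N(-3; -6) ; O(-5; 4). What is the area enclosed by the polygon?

Σ = (-29) + (4) + (-12) + (-9) + (-42) + (-9) = -97
Area = |Σ|/2 = 48.5.

48.5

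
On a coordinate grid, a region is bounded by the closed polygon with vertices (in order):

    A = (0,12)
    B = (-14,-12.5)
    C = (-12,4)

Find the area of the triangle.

Apply the shoelace formula: 2A = Σ (x_i·y_{i+1} − x_{i+1}·y_i), indices taken mod 3.
Σ = (168) + (-206) + (-144) = -182
Area = |Σ|/2 = 91.

91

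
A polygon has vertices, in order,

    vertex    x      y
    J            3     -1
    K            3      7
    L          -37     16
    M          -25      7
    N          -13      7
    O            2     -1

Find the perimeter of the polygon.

|JK| = √((0)² + (8)²) = √64 = 8
|KL| = √((-40)² + (9)²) = √1681 = 41
|LM| = √((12)² + (-9)²) = √225 = 15
|MN| = √((12)² + (0)²) = √144 = 12
|NO| = √((15)² + (-8)²) = √289 = 17
|OJ| = √((1)² + (0)²) = √1 = 1
Perimeter = 8 + 41 + 15 + 12 + 17 + 1 = 94.

94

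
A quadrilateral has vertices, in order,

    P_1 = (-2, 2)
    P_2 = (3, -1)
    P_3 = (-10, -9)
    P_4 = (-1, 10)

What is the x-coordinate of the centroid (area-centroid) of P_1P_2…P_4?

Apply the shoelace (surveyor's) formula. First the cross-terms c_i = x_i·y_{i+1} − x_{i+1}·y_i:
  -4, -37, -109, 18  ⇒  2A = -132, A = -66.
Then Σ (x_i + x_{i+1})·c_i = 1400, so x̄ = 1400 / (6·(-66)) = -350/99.

-350/99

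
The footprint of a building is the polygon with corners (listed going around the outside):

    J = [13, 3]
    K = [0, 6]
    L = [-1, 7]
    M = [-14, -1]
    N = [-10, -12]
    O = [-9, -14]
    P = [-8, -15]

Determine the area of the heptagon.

283.5

Σ = (78) + (6) + (99) + (158) + (32) + (23) + (171) = 567
Area = |Σ|/2 = 283.5.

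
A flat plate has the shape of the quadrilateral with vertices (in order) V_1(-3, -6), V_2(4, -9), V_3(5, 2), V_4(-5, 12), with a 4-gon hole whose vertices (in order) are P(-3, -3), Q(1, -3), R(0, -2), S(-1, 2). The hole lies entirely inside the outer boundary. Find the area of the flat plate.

Outer boundary:
Apply the shoelace formula: 2A = Σ (x_i·y_{i+1} − x_{i+1}·y_i), indices taken mod 4.
V_1→V_2: (-3)(-9) − (4)(-6) = 51
V_2→V_3: (4)(2) − (5)(-9) = 53
V_3→V_4: (5)(12) − (-5)(2) = 70
V_4→V_1: (-5)(-6) − (-3)(12) = 66
Σ = 240
Area = |Σ|/2 = 120.
Hole:
Apply the surveyor's formula: 2A = Σ (x_i·y_{i+1} − x_{i+1}·y_i), indices taken mod 4.
Σ = (12) + (-2) + (-2) + (9) = 17
Area = |Σ|/2 = 8.5.
Net area = 120 − 8.5 = 111.5.

111.5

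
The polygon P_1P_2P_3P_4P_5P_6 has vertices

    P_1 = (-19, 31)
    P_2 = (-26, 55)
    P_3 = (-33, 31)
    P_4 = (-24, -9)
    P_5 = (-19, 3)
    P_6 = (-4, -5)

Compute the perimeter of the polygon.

|P_1P_2| = √((-7)² + (24)²) = √625 = 25
|P_2P_3| = √((-7)² + (-24)²) = √625 = 25
|P_3P_4| = √((9)² + (-40)²) = √1681 = 41
|P_4P_5| = √((5)² + (12)²) = √169 = 13
|P_5P_6| = √((15)² + (-8)²) = √289 = 17
|P_6P_1| = √((-15)² + (36)²) = √1521 = 39
Perimeter = 25 + 25 + 41 + 13 + 17 + 39 = 160.

160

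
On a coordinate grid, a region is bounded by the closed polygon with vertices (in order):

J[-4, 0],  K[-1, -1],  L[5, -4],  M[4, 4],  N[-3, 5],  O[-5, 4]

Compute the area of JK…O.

Apply Gauss's area formula: 2A = Σ (x_i·y_{i+1} − x_{i+1}·y_i), indices taken mod 6.
Σ = (4) + (9) + (36) + (32) + (13) + (16) = 110
Area = |Σ|/2 = 55.

55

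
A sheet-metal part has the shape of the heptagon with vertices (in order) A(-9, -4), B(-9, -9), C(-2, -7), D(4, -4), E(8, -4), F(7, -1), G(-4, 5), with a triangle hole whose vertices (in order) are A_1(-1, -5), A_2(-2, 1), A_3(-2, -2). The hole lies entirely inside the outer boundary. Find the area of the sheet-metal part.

Outer boundary:
Apply the surveyor's formula: 2A = Σ (x_i·y_{i+1} − x_{i+1}·y_i), indices taken mod 7.
A→B: (-9)(-9) − (-9)(-4) = 45
B→C: (-9)(-7) − (-2)(-9) = 45
C→D: (-2)(-4) − (4)(-7) = 36
D→E: (4)(-4) − (8)(-4) = 16
E→F: (8)(-1) − (7)(-4) = 20
F→G: (7)(5) − (-4)(-1) = 31
G→A: (-4)(-4) − (-9)(5) = 61
Σ = 254
Area = |Σ|/2 = 127.
Hole:
A_1→A_2: (-1)(1) − (-2)(-5) = -11
A_2→A_3: (-2)(-2) − (-2)(1) = 6
A_3→A_1: (-2)(-5) − (-1)(-2) = 8
Σ = 3
Area = |Σ|/2 = 1.5.
Net area = 127 − 1.5 = 125.5.

125.5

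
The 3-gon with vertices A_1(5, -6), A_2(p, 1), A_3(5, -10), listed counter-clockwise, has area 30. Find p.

The doubled signed area Σ (x_i y_{i+1} − x_{i+1} y_i) is linear in p.
With p=0 it equals 20; the coefficient of p is -4 (from the two edges through A_2).
So -4·p + 20 = 2·30 = 60 ⇒ p = -10.

-10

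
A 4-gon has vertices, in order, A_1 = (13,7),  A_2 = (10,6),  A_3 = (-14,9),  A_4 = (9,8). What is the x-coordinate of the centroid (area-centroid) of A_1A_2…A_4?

Apply the shoelace formula. First the cross-terms c_i = x_i·y_{i+1} − x_{i+1}·y_i:
  8, 174, -193, -41  ⇒  2A = -52, A = -26.
Then Σ (x_i + x_{i+1})·c_i = -449, so x̄ = -449 / (6·(-26)) = 449/156.

449/156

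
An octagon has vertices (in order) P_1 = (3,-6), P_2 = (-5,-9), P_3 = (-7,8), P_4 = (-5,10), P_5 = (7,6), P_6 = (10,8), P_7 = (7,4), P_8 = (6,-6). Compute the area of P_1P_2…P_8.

197

Apply Gauss's area formula: 2A = Σ (x_i·y_{i+1} − x_{i+1}·y_i), indices taken mod 8.
P_1→P_2: (3)(-9) − (-5)(-6) = -57
P_2→P_3: (-5)(8) − (-7)(-9) = -103
P_3→P_4: (-7)(10) − (-5)(8) = -30
P_4→P_5: (-5)(6) − (7)(10) = -100
P_5→P_6: (7)(8) − (10)(6) = -4
P_6→P_7: (10)(4) − (7)(8) = -16
P_7→P_8: (7)(-6) − (6)(4) = -66
P_8→P_1: (6)(-6) − (3)(-6) = -18
Σ = -394
Area = |Σ|/2 = 197.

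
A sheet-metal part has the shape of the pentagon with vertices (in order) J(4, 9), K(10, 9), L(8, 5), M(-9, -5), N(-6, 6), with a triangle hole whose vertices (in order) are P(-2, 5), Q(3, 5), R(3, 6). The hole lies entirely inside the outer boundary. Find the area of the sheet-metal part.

Outer boundary:
Apply the surveyor's formula: 2A = Σ (x_i·y_{i+1} − x_{i+1}·y_i), indices taken mod 5.
J→K: (4)(9) − (10)(9) = -54
K→L: (10)(5) − (8)(9) = -22
L→M: (8)(-5) − (-9)(5) = 5
M→N: (-9)(6) − (-6)(-5) = -84
N→J: (-6)(9) − (4)(6) = -78
Σ = -233
Area = |Σ|/2 = 116.5.
Hole:
Apply the shoelace (surveyor's) formula: 2A = Σ (x_i·y_{i+1} − x_{i+1}·y_i), indices taken mod 3.
Σ = (-25) + (3) + (27) = 5
Area = |Σ|/2 = 2.5.
Net area = 116.5 − 2.5 = 114.

114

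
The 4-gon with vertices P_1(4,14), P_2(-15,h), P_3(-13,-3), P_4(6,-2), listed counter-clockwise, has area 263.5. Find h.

Write out the shoelace sum; only the two edges meeting at P_2 involve h:
2·Area = [(4·h − (-15)·14) + ((-15)·(-3) − (-13)·h)] + 136
       = 17·h + 391 = 527
⇒ h = 8.

8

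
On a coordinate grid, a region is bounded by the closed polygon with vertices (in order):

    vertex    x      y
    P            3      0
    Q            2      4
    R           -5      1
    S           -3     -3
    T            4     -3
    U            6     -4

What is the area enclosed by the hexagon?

43.5

P→Q: (3)(4) − (2)(0) = 12
Q→R: (2)(1) − (-5)(4) = 22
R→S: (-5)(-3) − (-3)(1) = 18
S→T: (-3)(-3) − (4)(-3) = 21
T→U: (4)(-4) − (6)(-3) = 2
U→P: (6)(0) − (3)(-4) = 12
Σ = 87
Area = |Σ|/2 = 43.5.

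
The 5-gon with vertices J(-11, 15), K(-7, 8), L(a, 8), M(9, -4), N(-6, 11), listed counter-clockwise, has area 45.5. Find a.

The doubled signed area Σ (x_i y_{i+1} − x_{i+1} y_i) is linear in a.
With a=0 it equals -5; the coefficient of a is -12 (from the two edges through L).
So -12·a + -5 = 2·45.5 = 91 ⇒ a = -8.

-8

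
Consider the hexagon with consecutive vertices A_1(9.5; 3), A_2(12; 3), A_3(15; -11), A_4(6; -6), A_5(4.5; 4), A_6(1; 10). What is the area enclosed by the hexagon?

Apply Gauss's area formula: 2A = Σ (x_i·y_{i+1} − x_{i+1}·y_i), indices taken mod 6.
Σ = (-7.5) + (-177) + (-24) + (51) + (41) + (-92) = -208.5
Area = |Σ|/2 = 104.25.

104.25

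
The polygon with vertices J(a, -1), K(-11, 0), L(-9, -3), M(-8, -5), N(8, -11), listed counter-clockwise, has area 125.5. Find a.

Write out the shoelace sum; only the two edges meeting at J involve a:
2·Area = [(8·(-1) − a·(-11)) + (a·0 − (-11)·(-1))] + 182
       = 11·a + 163 = 251
⇒ a = 8.

8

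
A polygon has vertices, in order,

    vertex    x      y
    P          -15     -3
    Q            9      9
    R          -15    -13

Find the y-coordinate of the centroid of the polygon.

-7/3

Apply the shoelace (surveyor's) formula. First the cross-terms c_i = x_i·y_{i+1} − x_{i+1}·y_i:
  -108, 18, -150  ⇒  2A = -240, A = -120.
Then Σ (y_i + y_{i+1})·c_i = 1680, so ȳ = 1680 / (6·(-120)) = -7/3.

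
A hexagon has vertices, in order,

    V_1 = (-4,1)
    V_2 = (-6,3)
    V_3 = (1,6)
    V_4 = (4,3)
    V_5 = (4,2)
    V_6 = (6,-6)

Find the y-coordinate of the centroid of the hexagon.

Apply the shoelace formula. First the cross-terms c_i = x_i·y_{i+1} − x_{i+1}·y_i:
  -6, -39, -21, -4, -36, -18  ⇒  2A = -124, A = -62.
Then Σ (y_i + y_{i+1})·c_i = -350, so ȳ = -350 / (6·(-62)) = 175/186.

175/186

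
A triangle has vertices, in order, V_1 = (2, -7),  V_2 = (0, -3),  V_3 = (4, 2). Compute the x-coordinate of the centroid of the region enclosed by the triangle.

Apply the shoelace (surveyor's) formula. First the cross-terms c_i = x_i·y_{i+1} − x_{i+1}·y_i:
  -6, 12, -32  ⇒  2A = -26, A = -13.
Then Σ (x_i + x_{i+1})·c_i = -156, so x̄ = -156 / (6·(-13)) = 2.

2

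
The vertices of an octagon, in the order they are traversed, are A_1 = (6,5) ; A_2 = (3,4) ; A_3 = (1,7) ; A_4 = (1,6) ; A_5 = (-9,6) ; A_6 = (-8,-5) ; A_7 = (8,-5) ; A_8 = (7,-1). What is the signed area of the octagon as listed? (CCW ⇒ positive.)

Apply the shoelace formula: 2A = Σ (x_i·y_{i+1} − x_{i+1}·y_i), indices taken mod 8.
Cross-terms: 9, 17, -1, 60, 93, 80, 27, 41  ⇒  Σ = 326
Signed area = Σ/2 = 163 (positive ⇒ counter-clockwise traversal).

163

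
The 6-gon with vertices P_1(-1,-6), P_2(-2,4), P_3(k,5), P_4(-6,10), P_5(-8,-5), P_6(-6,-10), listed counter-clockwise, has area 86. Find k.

The doubled signed area Σ (x_i y_{i+1} − x_{i+1} y_i) is linear in k.
With k=0 it equals 190; the coefficient of k is 6 (from the two edges through P_3).
So 6·k + 190 = 2·86 = 172 ⇒ k = -3.

-3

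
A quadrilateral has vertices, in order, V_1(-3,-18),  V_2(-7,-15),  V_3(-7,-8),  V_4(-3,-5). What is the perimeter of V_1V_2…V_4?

30

|V_1V_2| = √((-4)² + (3)²) = √25 = 5
|V_2V_3| = √((0)² + (7)²) = √49 = 7
|V_3V_4| = √((4)² + (3)²) = √25 = 5
|V_4V_1| = √((0)² + (-13)²) = √169 = 13
Perimeter = 5 + 7 + 5 + 13 = 30.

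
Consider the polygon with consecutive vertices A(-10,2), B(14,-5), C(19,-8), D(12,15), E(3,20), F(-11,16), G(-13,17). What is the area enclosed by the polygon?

507

Apply the shoelace formula: 2A = Σ (x_i·y_{i+1} − x_{i+1}·y_i), indices taken mod 7.
Cross-terms: 22, -17, 381, 195, 268, 21, 144  ⇒  Σ = 1014
Area = |Σ|/2 = 507.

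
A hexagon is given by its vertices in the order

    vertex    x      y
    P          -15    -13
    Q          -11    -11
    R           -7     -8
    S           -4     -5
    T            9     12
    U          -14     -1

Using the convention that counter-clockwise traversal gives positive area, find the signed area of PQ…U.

179.5

Apply the shoelace (surveyor's) formula: 2A = Σ (x_i·y_{i+1} − x_{i+1}·y_i), indices taken mod 6.
Σ = (22) + (11) + (3) + (-3) + (159) + (167) = 359
Signed area = Σ/2 = 179.5 (positive ⇒ counter-clockwise traversal).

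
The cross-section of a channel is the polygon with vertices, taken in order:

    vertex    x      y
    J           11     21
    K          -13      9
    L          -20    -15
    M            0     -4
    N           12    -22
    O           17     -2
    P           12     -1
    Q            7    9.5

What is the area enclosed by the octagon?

697.75

Apply the shoelace formula: 2A = Σ (x_i·y_{i+1} − x_{i+1}·y_i), indices taken mod 8.
Σ = (372) + (375) + (80) + (48) + (350) + (7) + (121) + (42.5) = 1395.5
Area = |Σ|/2 = 697.75.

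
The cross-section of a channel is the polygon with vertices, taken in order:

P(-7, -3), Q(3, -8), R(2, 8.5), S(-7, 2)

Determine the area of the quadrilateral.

Apply the shoelace formula: 2A = Σ (x_i·y_{i+1} − x_{i+1}·y_i), indices taken mod 4.
Σ = (65) + (41.5) + (63.5) + (35) = 205
Area = |Σ|/2 = 102.5.

102.5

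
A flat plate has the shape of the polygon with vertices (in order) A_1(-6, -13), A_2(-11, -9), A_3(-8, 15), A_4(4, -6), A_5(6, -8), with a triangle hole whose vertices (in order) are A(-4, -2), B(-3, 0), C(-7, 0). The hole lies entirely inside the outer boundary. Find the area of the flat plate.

Outer boundary:
Σ = (-89) + (-237) + (-12) + (4) + (-126) = -460
Area = |Σ|/2 = 230.
Hole:
A→B: (-4)(0) − (-3)(-2) = -6
B→C: (-3)(0) − (-7)(0) = 0
C→A: (-7)(-2) − (-4)(0) = 14
Σ = 8
Area = |Σ|/2 = 4.
Net area = 230 − 4 = 226.

226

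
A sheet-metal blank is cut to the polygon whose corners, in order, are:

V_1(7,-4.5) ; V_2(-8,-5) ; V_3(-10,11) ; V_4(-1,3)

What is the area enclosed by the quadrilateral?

Σ = (-71) + (-138) + (-19) + (-16.5) = -244.5
Area = |Σ|/2 = 122.25.

122.25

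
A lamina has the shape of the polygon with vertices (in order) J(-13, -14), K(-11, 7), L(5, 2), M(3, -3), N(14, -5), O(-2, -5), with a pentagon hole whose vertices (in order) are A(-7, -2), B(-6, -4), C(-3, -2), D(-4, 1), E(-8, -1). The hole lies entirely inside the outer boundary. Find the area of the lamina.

193.5

Outer boundary:
Apply the shoelace formula: 2A = Σ (x_i·y_{i+1} − x_{i+1}·y_i), indices taken mod 6.
Σ = (-245) + (-57) + (-21) + (27) + (-80) + (-37) = -413
Area = |Σ|/2 = 206.5.
Hole:
Apply the shoelace (surveyor's) formula: 2A = Σ (x_i·y_{i+1} − x_{i+1}·y_i), indices taken mod 5.
Σ = (16) + (0) + (-11) + (12) + (9) = 26
Area = |Σ|/2 = 13.
Net area = 206.5 − 13 = 193.5.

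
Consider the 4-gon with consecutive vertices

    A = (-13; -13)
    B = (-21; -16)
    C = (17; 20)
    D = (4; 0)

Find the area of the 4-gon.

Cross-terms: -65, -148, -80, -52  ⇒  Σ = -345
Area = |Σ|/2 = 172.5.

172.5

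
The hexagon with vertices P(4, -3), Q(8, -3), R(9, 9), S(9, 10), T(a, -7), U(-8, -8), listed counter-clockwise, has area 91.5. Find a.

-7

Write out the shoelace sum; only the two edges meeting at T involve a:
2·Area = [(9·(-7) − a·10) + (a·(-8) − (-8)·(-7))] + 176
       = -18·a + 57 = 183
⇒ a = -7.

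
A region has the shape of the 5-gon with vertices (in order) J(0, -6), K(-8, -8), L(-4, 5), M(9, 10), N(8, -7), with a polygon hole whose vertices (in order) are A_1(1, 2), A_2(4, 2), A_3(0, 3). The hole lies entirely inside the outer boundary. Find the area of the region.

Outer boundary:
Apply Gauss's area formula: 2A = Σ (x_i·y_{i+1} − x_{i+1}·y_i), indices taken mod 5.
Cross-terms: -48, -72, -85, -143, -48  ⇒  Σ = -396
Area = |Σ|/2 = 198.
Hole:
Apply the surveyor's formula: 2A = Σ (x_i·y_{i+1} − x_{i+1}·y_i), indices taken mod 3.
A_1→A_2: (1)(2) − (4)(2) = -6
A_2→A_3: (4)(3) − (0)(2) = 12
A_3→A_1: (0)(2) − (1)(3) = -3
Σ = 3
Area = |Σ|/2 = 1.5.
Net area = 198 − 1.5 = 196.5.

196.5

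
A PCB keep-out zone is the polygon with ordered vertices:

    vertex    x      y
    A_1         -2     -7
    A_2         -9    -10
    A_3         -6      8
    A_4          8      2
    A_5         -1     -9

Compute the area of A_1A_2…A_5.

Apply the shoelace formula: 2A = Σ (x_i·y_{i+1} − x_{i+1}·y_i), indices taken mod 5.
A_1→A_2: (-2)(-10) − (-9)(-7) = -43
A_2→A_3: (-9)(8) − (-6)(-10) = -132
A_3→A_4: (-6)(2) − (8)(8) = -76
A_4→A_5: (8)(-9) − (-1)(2) = -70
A_5→A_1: (-1)(-7) − (-2)(-9) = -11
Σ = -332
Area = |Σ|/2 = 166.

166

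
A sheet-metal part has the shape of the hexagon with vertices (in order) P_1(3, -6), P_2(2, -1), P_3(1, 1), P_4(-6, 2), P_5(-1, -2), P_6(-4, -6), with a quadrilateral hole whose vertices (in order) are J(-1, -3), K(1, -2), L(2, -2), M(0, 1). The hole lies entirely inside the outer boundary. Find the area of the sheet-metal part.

Outer boundary:
Σ = (9) + (3) + (8) + (14) + (-2) + (42) = 74
Area = |Σ|/2 = 37.
Hole:
Apply Gauss's area formula: 2A = Σ (x_i·y_{i+1} − x_{i+1}·y_i), indices taken mod 4.
Σ = (5) + (2) + (2) + (1) = 10
Area = |Σ|/2 = 5.
Net area = 37 − 5 = 32.

32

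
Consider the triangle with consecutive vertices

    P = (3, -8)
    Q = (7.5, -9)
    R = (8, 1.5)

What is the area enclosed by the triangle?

23.875

P→Q: (3)(-9) − (7.5)(-8) = 33
Q→R: (7.5)(1.5) − (8)(-9) = 83.25
R→P: (8)(-8) − (3)(1.5) = -68.5
Σ = 47.75
Area = |Σ|/2 = 23.875.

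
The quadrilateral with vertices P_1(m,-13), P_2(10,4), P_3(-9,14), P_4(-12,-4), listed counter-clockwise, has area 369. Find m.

9

Write out the shoelace sum; only the two edges meeting at P_1 involve m:
2·Area = [((-12)·(-13) − m·(-4)) + (m·4 − 10·(-13))] + 380
       = 8·m + 666 = 738
⇒ m = 9.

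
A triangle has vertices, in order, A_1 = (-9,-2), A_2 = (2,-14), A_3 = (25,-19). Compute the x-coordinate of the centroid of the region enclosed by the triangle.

Apply the surveyor's formula. First the cross-terms c_i = x_i·y_{i+1} − x_{i+1}·y_i:
  130, 312, -221  ⇒  2A = 221, A = 110.5.
Then Σ (x_i + x_{i+1})·c_i = 3978, so x̄ = 3978 / (6·110.5) = 6.

6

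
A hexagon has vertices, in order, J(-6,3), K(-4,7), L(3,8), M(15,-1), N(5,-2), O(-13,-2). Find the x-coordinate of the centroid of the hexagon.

184/159

Apply the shoelace formula. First the cross-terms c_i = x_i·y_{i+1} − x_{i+1}·y_i:
  -30, -53, -123, -25, -36, -51  ⇒  2A = -318, A = -159.
Then Σ (x_i + x_{i+1})·c_i = -1104, so x̄ = -1104 / (6·(-159)) = 184/159.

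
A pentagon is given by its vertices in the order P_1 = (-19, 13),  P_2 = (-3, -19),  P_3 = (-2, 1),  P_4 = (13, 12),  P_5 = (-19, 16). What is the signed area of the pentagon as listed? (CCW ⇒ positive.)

407.5

Apply the shoelace (surveyor's) formula: 2A = Σ (x_i·y_{i+1} − x_{i+1}·y_i), indices taken mod 5.
Σ = (400) + (-41) + (-37) + (436) + (57) = 815
Signed area = Σ/2 = 407.5 (positive ⇒ counter-clockwise traversal).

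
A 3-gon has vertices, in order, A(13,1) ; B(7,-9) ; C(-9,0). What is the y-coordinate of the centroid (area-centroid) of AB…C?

Apply the shoelace formula. First the cross-terms c_i = x_i·y_{i+1} − x_{i+1}·y_i:
  -124, -81, -9  ⇒  2A = -214, A = -107.
Then Σ (y_i + y_{i+1})·c_i = 1712, so ȳ = 1712 / (6·(-107)) = -8/3.

-8/3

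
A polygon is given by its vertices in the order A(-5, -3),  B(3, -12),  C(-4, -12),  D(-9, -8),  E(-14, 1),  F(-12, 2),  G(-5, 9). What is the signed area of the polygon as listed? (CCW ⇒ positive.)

Apply the shoelace formula: 2A = Σ (x_i·y_{i+1} − x_{i+1}·y_i), indices taken mod 7.
Σ = (69) + (-84) + (-76) + (-121) + (-16) + (-98) + (60) = -266
Signed area = Σ/2 = -133 (negative ⇒ clockwise traversal).

-133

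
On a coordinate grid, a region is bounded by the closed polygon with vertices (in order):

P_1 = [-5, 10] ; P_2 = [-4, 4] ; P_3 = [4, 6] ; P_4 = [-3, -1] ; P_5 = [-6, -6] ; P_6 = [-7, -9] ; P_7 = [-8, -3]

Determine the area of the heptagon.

Apply Gauss's area formula: 2A = Σ (x_i·y_{i+1} − x_{i+1}·y_i), indices taken mod 7.
P_1→P_2: (-5)(4) − (-4)(10) = 20
P_2→P_3: (-4)(6) − (4)(4) = -40
P_3→P_4: (4)(-1) − (-3)(6) = 14
P_4→P_5: (-3)(-6) − (-6)(-1) = 12
P_5→P_6: (-6)(-9) − (-7)(-6) = 12
P_6→P_7: (-7)(-3) − (-8)(-9) = -51
P_7→P_1: (-8)(10) − (-5)(-3) = -95
Σ = -128
Area = |Σ|/2 = 64.

64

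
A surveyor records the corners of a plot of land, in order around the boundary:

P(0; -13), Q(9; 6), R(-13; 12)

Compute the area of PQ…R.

236

P→Q: (0)(6) − (9)(-13) = 117
Q→R: (9)(12) − (-13)(6) = 186
R→P: (-13)(-13) − (0)(12) = 169
Σ = 472
Area = |Σ|/2 = 236.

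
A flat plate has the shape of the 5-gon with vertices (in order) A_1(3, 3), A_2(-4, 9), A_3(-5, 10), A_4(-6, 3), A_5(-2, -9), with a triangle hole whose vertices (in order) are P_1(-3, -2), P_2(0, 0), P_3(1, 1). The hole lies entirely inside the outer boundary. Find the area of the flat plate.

Outer boundary:
Σ = (39) + (5) + (45) + (60) + (21) = 170
Area = |Σ|/2 = 85.
Hole:
Apply Gauss's area formula: 2A = Σ (x_i·y_{i+1} − x_{i+1}·y_i), indices taken mod 3.
Σ = (0) + (0) + (1) = 1
Area = |Σ|/2 = 0.5.
Net area = 85 − 0.5 = 84.5.

84.5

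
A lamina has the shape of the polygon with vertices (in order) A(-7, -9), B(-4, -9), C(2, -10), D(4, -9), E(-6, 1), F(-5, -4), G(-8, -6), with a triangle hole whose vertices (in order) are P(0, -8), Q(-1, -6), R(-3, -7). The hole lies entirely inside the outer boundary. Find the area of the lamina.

Outer boundary:
Apply the shoelace (surveyor's) formula: 2A = Σ (x_i·y_{i+1} − x_{i+1}·y_i), indices taken mod 7.
Cross-terms: 27, 58, 22, -50, 29, -2, 30  ⇒  Σ = 114
Area = |Σ|/2 = 57.
Hole:
Apply the surveyor's formula: 2A = Σ (x_i·y_{i+1} − x_{i+1}·y_i), indices taken mod 3.
Σ = (-8) + (-11) + (24) = 5
Area = |Σ|/2 = 2.5.
Net area = 57 − 2.5 = 54.5.

54.5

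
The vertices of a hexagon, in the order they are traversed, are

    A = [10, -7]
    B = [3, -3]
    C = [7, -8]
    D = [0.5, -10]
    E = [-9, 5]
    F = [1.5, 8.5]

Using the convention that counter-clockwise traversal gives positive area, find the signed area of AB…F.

-172.5

Apply the shoelace (surveyor's) formula: 2A = Σ (x_i·y_{i+1} − x_{i+1}·y_i), indices taken mod 6.
Σ = (-9) + (-3) + (-66) + (-87.5) + (-84) + (-95.5) = -345
Signed area = Σ/2 = -172.5 (negative ⇒ clockwise traversal).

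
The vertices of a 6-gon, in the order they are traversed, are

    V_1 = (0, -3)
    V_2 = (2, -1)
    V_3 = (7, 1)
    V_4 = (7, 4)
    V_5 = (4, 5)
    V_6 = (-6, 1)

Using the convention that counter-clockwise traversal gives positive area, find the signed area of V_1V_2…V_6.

Apply the shoelace (surveyor's) formula: 2A = Σ (x_i·y_{i+1} − x_{i+1}·y_i), indices taken mod 6.
V_1→V_2: (0)(-1) − (2)(-3) = 6
V_2→V_3: (2)(1) − (7)(-1) = 9
V_3→V_4: (7)(4) − (7)(1) = 21
V_4→V_5: (7)(5) − (4)(4) = 19
V_5→V_6: (4)(1) − (-6)(5) = 34
V_6→V_1: (-6)(-3) − (0)(1) = 18
Σ = 107
Signed area = Σ/2 = 53.5 (positive ⇒ counter-clockwise traversal).

53.5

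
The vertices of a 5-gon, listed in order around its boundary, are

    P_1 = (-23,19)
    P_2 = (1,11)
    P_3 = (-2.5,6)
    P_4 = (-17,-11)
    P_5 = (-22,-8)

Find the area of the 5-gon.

Σ = (-272) + (33.5) + (129.5) + (-106) + (-602) = -817
Area = |Σ|/2 = 408.5.

408.5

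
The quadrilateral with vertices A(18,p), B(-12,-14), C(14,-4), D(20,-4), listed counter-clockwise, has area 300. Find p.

16

Write out the shoelace sum; only the two edges meeting at A involve p:
2·Area = [(20·p − 18·(-4)) + (18·(-14) − (-12)·p)] + 268
       = 32·p + 88 = 600
⇒ p = 16.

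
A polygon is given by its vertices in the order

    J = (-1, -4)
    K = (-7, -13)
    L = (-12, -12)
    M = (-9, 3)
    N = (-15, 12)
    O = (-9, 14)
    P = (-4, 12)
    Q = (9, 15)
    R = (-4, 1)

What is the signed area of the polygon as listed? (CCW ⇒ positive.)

Apply the shoelace (surveyor's) formula: 2A = Σ (x_i·y_{i+1} − x_{i+1}·y_i), indices taken mod 9.
Σ = (-15) + (-72) + (-144) + (-63) + (-102) + (-52) + (-168) + (69) + (17) = -530
Signed area = Σ/2 = -265 (negative ⇒ clockwise traversal).

-265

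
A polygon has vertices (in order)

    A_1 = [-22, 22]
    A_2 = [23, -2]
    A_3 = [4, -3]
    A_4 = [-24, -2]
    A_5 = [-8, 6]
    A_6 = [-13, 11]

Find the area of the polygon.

408.5

Apply the surveyor's formula: 2A = Σ (x_i·y_{i+1} − x_{i+1}·y_i), indices taken mod 6.
Σ = (-462) + (-61) + (-80) + (-160) + (-10) + (-44) = -817
Area = |Σ|/2 = 408.5.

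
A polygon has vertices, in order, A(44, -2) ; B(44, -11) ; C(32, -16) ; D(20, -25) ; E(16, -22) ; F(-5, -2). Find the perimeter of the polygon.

|AB| = √((0)² + (-9)²) = √81 = 9
|BC| = √((-12)² + (-5)²) = √169 = 13
|CD| = √((-12)² + (-9)²) = √225 = 15
|DE| = √((-4)² + (3)²) = √25 = 5
|EF| = √((-21)² + (20)²) = √841 = 29
|FA| = √((49)² + (0)²) = √2401 = 49
Perimeter = 9 + 13 + 15 + 5 + 29 + 49 = 120.

120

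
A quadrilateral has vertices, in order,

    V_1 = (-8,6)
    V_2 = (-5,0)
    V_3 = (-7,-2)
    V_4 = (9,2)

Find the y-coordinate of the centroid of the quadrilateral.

40/19

Apply the surveyor's formula. First the cross-terms c_i = x_i·y_{i+1} − x_{i+1}·y_i:
  30, 10, 4, 70  ⇒  2A = 114, A = 57.
Then Σ (y_i + y_{i+1})·c_i = 720, so ȳ = 720 / (6·57) = 40/19.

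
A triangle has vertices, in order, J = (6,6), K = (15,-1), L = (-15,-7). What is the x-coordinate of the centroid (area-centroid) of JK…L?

Apply the shoelace (surveyor's) formula. First the cross-terms c_i = x_i·y_{i+1} − x_{i+1}·y_i:
  -96, -120, -48  ⇒  2A = -264, A = -132.
Then Σ (x_i + x_{i+1})·c_i = -1584, so x̄ = -1584 / (6·(-132)) = 2.

2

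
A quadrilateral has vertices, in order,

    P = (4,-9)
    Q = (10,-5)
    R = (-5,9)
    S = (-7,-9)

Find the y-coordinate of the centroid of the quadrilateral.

Apply the shoelace formula. First the cross-terms c_i = x_i·y_{i+1} − x_{i+1}·y_i:
  70, 65, 108, 99  ⇒  2A = 342, A = 171.
Then Σ (y_i + y_{i+1})·c_i = -2502, so ȳ = -2502 / (6·171) = -139/57.

-139/57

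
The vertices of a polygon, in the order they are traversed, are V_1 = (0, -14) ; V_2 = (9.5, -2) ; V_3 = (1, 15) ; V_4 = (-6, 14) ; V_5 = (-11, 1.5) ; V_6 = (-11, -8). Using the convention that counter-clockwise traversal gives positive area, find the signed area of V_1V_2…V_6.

Apply the shoelace formula: 2A = Σ (x_i·y_{i+1} − x_{i+1}·y_i), indices taken mod 6.
Σ = (133) + (144.5) + (104) + (145) + (104.5) + (154) = 785
Signed area = Σ/2 = 392.5 (positive ⇒ counter-clockwise traversal).

392.5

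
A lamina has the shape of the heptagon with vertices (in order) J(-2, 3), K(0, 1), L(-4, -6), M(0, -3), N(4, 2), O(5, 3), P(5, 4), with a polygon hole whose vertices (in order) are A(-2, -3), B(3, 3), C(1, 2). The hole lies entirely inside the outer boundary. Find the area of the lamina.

24.5

Outer boundary:
Σ = (-2) + (4) + (12) + (12) + (2) + (5) + (23) = 56
Area = |Σ|/2 = 28.
Hole:
Σ = (3) + (3) + (1) = 7
Area = |Σ|/2 = 3.5.
Net area = 28 − 3.5 = 24.5.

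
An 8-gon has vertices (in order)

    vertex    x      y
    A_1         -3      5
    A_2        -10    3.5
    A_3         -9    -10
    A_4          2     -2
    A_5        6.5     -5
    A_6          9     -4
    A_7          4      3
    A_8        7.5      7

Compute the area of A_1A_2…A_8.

Apply the shoelace formula: 2A = Σ (x_i·y_{i+1} − x_{i+1}·y_i), indices taken mod 8.
Σ = (39.5) + (131.5) + (38) + (3) + (19) + (43) + (5.5) + (58.5) = 338
Area = |Σ|/2 = 169.

169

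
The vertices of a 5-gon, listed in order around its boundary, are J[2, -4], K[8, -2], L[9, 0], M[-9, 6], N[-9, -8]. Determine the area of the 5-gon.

Cross-terms: 28, 18, 54, 126, 52  ⇒  Σ = 278
Area = |Σ|/2 = 139.

139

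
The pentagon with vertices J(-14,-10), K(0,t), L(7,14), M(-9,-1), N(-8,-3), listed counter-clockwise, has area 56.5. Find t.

Write out the shoelace sum; only the two edges meeting at K involve t:
2·Area = [((-14)·t − 0·(-10)) + (0·14 − 7·t)] + 176
       = -21·t + 176 = 113
⇒ t = 3.

3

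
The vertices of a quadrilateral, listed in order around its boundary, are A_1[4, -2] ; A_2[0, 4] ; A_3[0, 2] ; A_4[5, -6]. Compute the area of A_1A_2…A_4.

A_1→A_2: (4)(4) − (0)(-2) = 16
A_2→A_3: (0)(2) − (0)(4) = 0
A_3→A_4: (0)(-6) − (5)(2) = -10
A_4→A_1: (5)(-2) − (4)(-6) = 14
Σ = 20
Area = |Σ|/2 = 10.

10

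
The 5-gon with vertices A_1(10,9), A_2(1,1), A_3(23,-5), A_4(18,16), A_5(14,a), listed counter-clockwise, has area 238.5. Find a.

18

Write out the shoelace sum; only the two edges meeting at A_5 involve a:
2·Area = [(18·a − 14·16) + (14·9 − 10·a)] + 431
       = 8·a + 333 = 477
⇒ a = 18.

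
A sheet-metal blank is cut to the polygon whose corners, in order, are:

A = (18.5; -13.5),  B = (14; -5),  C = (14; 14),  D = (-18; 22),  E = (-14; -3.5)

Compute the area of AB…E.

Apply the surveyor's formula: 2A = Σ (x_i·y_{i+1} − x_{i+1}·y_i), indices taken mod 5.
Cross-terms: 96.5, 266, 560, 371, 253.75  ⇒  Σ = 1547.25
Area = |Σ|/2 = 773.625.

773.625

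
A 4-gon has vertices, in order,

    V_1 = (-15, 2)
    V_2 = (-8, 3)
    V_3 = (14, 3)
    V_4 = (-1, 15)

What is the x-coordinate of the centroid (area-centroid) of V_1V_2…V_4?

Apply the shoelace formula. First the cross-terms c_i = x_i·y_{i+1} − x_{i+1}·y_i:
  -29, -66, 213, 223  ⇒  2A = 341, A = 170.5.
Then Σ (x_i + x_{i+1})·c_i = -528, so x̄ = -528 / (6·170.5) = -16/31.

-16/31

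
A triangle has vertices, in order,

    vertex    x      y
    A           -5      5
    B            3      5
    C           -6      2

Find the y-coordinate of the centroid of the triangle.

4

Apply the shoelace (surveyor's) formula. First the cross-terms c_i = x_i·y_{i+1} − x_{i+1}·y_i:
  -40, 36, -20  ⇒  2A = -24, A = -12.
Then Σ (y_i + y_{i+1})·c_i = -288, so ȳ = -288 / (6·(-12)) = 4.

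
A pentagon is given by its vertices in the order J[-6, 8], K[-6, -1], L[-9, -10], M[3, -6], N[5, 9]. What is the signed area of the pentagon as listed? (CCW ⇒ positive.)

170

Apply the shoelace (surveyor's) formula: 2A = Σ (x_i·y_{i+1} − x_{i+1}·y_i), indices taken mod 5.
Σ = (54) + (51) + (84) + (57) + (94) = 340
Signed area = Σ/2 = 170 (positive ⇒ counter-clockwise traversal).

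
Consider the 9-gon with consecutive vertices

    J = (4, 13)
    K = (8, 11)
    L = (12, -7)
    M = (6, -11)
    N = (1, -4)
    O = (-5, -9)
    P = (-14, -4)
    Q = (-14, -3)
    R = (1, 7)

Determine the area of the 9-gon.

J→K: (4)(11) − (8)(13) = -60
K→L: (8)(-7) − (12)(11) = -188
L→M: (12)(-11) − (6)(-7) = -90
M→N: (6)(-4) − (1)(-11) = -13
N→O: (1)(-9) − (-5)(-4) = -29
O→P: (-5)(-4) − (-14)(-9) = -106
P→Q: (-14)(-3) − (-14)(-4) = -14
Q→R: (-14)(7) − (1)(-3) = -95
R→J: (1)(13) − (4)(7) = -15
Σ = -610
Area = |Σ|/2 = 305.

305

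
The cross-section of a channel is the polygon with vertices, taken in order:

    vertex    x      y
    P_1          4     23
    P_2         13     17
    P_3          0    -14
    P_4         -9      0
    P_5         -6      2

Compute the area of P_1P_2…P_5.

P_1→P_2: (4)(17) − (13)(23) = -231
P_2→P_3: (13)(-14) − (0)(17) = -182
P_3→P_4: (0)(0) − (-9)(-14) = -126
P_4→P_5: (-9)(2) − (-6)(0) = -18
P_5→P_1: (-6)(23) − (4)(2) = -146
Σ = -703
Area = |Σ|/2 = 351.5.

351.5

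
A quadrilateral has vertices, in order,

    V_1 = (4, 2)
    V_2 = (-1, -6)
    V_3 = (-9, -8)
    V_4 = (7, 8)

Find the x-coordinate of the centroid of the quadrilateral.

Apply the surveyor's formula. First the cross-terms c_i = x_i·y_{i+1} − x_{i+1}·y_i:
  -22, -46, -16, -18  ⇒  2A = -102, A = -51.
Then Σ (x_i + x_{i+1})·c_i = 228, so x̄ = 228 / (6·(-51)) = -38/51.

-38/51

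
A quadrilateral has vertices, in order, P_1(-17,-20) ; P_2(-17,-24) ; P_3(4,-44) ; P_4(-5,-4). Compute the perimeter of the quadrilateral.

94

|P_1P_2| = √((0)² + (-4)²) = √16 = 4
|P_2P_3| = √((21)² + (-20)²) = √841 = 29
|P_3P_4| = √((-9)² + (40)²) = √1681 = 41
|P_4P_1| = √((-12)² + (-16)²) = √400 = 20
Perimeter = 4 + 29 + 41 + 20 = 94.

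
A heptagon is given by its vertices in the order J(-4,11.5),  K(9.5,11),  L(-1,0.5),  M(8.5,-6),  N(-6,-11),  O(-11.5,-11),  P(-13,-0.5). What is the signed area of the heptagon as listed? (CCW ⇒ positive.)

-307.25

Apply the surveyor's formula: 2A = Σ (x_i·y_{i+1} − x_{i+1}·y_i), indices taken mod 7.
J→K: (-4)(11) − (9.5)(11.5) = -153.25
K→L: (9.5)(0.5) − (-1)(11) = 15.75
L→M: (-1)(-6) − (8.5)(0.5) = 1.75
M→N: (8.5)(-11) − (-6)(-6) = -129.5
N→O: (-6)(-11) − (-11.5)(-11) = -60.5
O→P: (-11.5)(-0.5) − (-13)(-11) = -137.25
P→J: (-13)(11.5) − (-4)(-0.5) = -151.5
Σ = -614.5
Signed area = Σ/2 = -307.25 (negative ⇒ clockwise traversal).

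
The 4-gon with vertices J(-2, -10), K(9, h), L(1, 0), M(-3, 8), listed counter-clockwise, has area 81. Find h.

-6

Write out the shoelace sum; only the two edges meeting at K involve h:
2·Area = [((-2)·h − 9·(-10)) + (9·0 − 1·h)] + 54
       = -3·h + 144 = 162
⇒ h = -6.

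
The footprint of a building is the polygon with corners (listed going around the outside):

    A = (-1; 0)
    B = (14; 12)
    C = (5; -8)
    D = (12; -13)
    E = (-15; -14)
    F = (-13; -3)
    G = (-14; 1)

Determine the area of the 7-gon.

Apply the shoelace (surveyor's) formula: 2A = Σ (x_i·y_{i+1} − x_{i+1}·y_i), indices taken mod 7.
Cross-terms: -12, -172, 31, -363, -137, -55, 1  ⇒  Σ = -707
Area = |Σ|/2 = 353.5.

353.5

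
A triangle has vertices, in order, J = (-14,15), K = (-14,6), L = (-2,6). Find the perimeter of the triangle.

|JK| = √((0)² + (-9)²) = √81 = 9
|KL| = √((12)² + (0)²) = √144 = 12
|LJ| = √((-12)² + (9)²) = √225 = 15
Perimeter = 9 + 12 + 15 = 36.

36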